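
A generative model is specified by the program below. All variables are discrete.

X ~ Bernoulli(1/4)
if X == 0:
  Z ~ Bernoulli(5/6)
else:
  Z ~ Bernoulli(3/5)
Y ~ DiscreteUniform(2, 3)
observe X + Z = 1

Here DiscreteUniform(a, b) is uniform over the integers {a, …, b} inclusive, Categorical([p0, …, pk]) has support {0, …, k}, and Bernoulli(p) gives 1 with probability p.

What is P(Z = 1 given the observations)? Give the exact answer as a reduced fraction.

Enumerate traces; 4 have nonzero weight after conditioning:
  (X=0, Z=1, Y=2) weight 5/16
  (X=0, Z=1, Y=3) weight 5/16
  (X=1, Z=0, Y=2) weight 1/20
  (X=1, Z=0, Y=3) weight 1/20
Group by Z:
  weight(Z=0) = 1/10
  weight(Z=1) = 5/8
Total weight = 1/10 + 5/8 = 29/40
P(Z=0 | obs) = 1/10 / 29/40 = 4/29
P(Z=1 | obs) = 5/8 / 29/40 = 25/29

P(Z = 1 | obs) = 25/29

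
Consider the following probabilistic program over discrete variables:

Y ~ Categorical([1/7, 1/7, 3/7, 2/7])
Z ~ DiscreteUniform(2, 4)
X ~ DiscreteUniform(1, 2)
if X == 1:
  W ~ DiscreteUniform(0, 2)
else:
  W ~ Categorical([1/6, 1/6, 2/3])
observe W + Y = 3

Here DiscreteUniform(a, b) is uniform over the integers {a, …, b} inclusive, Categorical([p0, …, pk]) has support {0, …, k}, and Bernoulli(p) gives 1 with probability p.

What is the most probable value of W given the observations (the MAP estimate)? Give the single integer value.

argmax_v P(W = v | obs) = 1

Enumerate traces; 18 have nonzero weight after conditioning:
  (Y=1, Z=2, X=1, W=2) weight 1/126
  (Y=1, Z=2, X=2, W=2) weight 1/63
  (Y=1, Z=3, X=1, W=2) weight 1/126
  (Y=1, Z=3, X=2, W=2) weight 1/63
  (Y=1, Z=4, X=1, W=2) weight 1/126
  (Y=1, Z=4, X=2, W=2) weight 1/63
  (Y=2, Z=2, X=1, W=1) weight 1/42
  (Y=2, Z=2, X=2, W=1) weight 1/84
  (Y=3, Z=2, X=1, W=0) weight 1/63
  … 9 more
Group by W:
  weight(W=0) = 1/14
  weight(W=1) = 3/28
  weight(W=2) = 1/14
Total weight = 1/14 + 3/28 + 1/14 = 1/4
P(W=0 | obs) = 1/14 / 1/4 = 2/7
P(W=1 | obs) = 3/28 / 1/4 = 3/7
P(W=2 | obs) = 1/14 / 1/4 = 2/7
argmax = 1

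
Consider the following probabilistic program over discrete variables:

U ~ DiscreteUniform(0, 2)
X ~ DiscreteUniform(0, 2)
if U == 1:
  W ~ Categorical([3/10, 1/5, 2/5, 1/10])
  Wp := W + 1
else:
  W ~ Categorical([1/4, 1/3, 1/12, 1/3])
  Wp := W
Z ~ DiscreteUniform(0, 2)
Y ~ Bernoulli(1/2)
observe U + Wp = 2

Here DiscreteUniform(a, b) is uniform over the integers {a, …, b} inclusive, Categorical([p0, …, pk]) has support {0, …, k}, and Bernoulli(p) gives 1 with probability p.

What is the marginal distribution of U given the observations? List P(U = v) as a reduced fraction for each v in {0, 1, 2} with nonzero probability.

P(U=0) = 5/38, P(U=1) = 9/19, P(U=2) = 15/38

Enumerate traces; 54 have nonzero weight after conditioning:
  (U=0, X=0, W=2, Z=0, Y=0) weight 1/648
  (U=0, X=0, W=2, Z=0, Y=1) weight 1/648
  (U=0, X=0, W=2, Z=1, Y=0) weight 1/648
  (U=0, X=0, W=2, Z=1, Y=1) weight 1/648
  (U=0, X=0, W=2, Z=2, Y=0) weight 1/648
  (U=0, X=0, W=2, Z=2, Y=1) weight 1/648
  (U=0, X=1, W=2, Z=0, Y=0) weight 1/648
  (U=0, X=1, W=2, Z=0, Y=1) weight 1/648
  (U=1, X=0, W=0, Z=0, Y=0) weight 1/180
  (U=2, X=0, W=0, Z=0, Y=0) weight 1/216
  … 44 more
Group by U:
  weight(U=0) = 1/36
  weight(U=1) = 1/10
  weight(U=2) = 1/12
Total weight = 1/36 + 1/10 + 1/12 = 19/90
P(U=0 | obs) = 1/36 / 19/90 = 5/38
P(U=1 | obs) = 1/10 / 19/90 = 9/19
P(U=2 | obs) = 1/12 / 19/90 = 15/38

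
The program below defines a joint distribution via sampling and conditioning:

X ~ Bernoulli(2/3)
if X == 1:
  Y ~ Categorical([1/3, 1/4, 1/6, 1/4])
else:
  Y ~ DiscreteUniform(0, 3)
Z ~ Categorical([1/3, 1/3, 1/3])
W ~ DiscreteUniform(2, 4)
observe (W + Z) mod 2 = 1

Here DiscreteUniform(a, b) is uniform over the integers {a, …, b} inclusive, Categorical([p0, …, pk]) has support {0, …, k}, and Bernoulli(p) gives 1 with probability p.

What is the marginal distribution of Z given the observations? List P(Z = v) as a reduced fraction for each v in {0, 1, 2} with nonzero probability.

P(Z=0) = 1/4, P(Z=1) = 1/2, P(Z=2) = 1/4

Enumerate traces; 32 have nonzero weight after conditioning:
  (X=0, Y=0, Z=0, W=3) weight 1/108
  (X=0, Y=0, Z=1, W=2) weight 1/108
  (X=0, Y=0, Z=1, W=4) weight 1/108
  (X=0, Y=0, Z=2, W=3) weight 1/108
  (X=0, Y=1, Z=0, W=3) weight 1/108
  (X=0, Y=1, Z=1, W=2) weight 1/108
  (X=0, Y=1, Z=1, W=4) weight 1/108
  (X=0, Y=1, Z=2, W=3) weight 1/108
  … 24 more
Group by Z:
  weight(Z=0) = 1/9
  weight(Z=1) = 2/9
  weight(Z=2) = 1/9
Total weight = 1/9 + 2/9 + 1/9 = 4/9
P(Z=0 | obs) = 1/9 / 4/9 = 1/4
P(Z=1 | obs) = 2/9 / 4/9 = 1/2
P(Z=2 | obs) = 1/9 / 4/9 = 1/4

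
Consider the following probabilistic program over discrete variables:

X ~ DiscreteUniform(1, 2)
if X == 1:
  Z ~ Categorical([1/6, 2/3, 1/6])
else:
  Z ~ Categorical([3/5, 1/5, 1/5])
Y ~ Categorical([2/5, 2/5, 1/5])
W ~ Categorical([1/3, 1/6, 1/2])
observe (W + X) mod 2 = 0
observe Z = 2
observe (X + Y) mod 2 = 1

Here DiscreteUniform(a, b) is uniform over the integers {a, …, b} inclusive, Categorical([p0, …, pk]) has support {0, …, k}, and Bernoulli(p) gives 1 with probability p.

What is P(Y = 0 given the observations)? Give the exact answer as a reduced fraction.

P(Y = 0 | obs) = 2/15

Enumerate traces; 4 have nonzero weight after conditioning:
  (X=1, Z=2, Y=0, W=1) weight 1/180
  (X=1, Z=2, Y=2, W=1) weight 1/360
  (X=2, Z=2, Y=1, W=0) weight 1/75
  (X=2, Z=2, Y=1, W=2) weight 1/50
Group by Y:
  weight(Y=0) = 1/180
  weight(Y=1) = 1/30
  weight(Y=2) = 1/360
Total weight = 1/180 + 1/30 + 1/360 = 1/24
P(Y=0 | obs) = 1/180 / 1/24 = 2/15
P(Y=1 | obs) = 1/30 / 1/24 = 4/5
P(Y=2 | obs) = 1/360 / 1/24 = 1/15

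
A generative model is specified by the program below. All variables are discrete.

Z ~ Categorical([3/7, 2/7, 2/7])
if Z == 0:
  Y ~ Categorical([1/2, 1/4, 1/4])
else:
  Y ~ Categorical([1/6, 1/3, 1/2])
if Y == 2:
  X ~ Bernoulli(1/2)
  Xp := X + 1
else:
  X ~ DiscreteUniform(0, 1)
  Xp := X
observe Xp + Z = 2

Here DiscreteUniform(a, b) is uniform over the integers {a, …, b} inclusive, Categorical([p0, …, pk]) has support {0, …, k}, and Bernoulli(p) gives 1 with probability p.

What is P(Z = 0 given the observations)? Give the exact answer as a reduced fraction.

Enumerate traces; 6 have nonzero weight after conditioning:
  (Z=0, Y=2, X=1) weight 3/56
  (Z=1, Y=0, X=1) weight 1/42
  (Z=1, Y=1, X=1) weight 1/21
  (Z=1, Y=2, X=0) weight 1/14
  (Z=2, Y=0, X=0) weight 1/42
  (Z=2, Y=1, X=0) weight 1/21
Group by Z:
  weight(Z=0) = 3/56
  weight(Z=1) = 1/7
  weight(Z=2) = 1/14
Total weight = 3/56 + 1/7 + 1/14 = 15/56
P(Z=0 | obs) = 3/56 / 15/56 = 1/5
P(Z=1 | obs) = 1/7 / 15/56 = 8/15
P(Z=2 | obs) = 1/14 / 15/56 = 4/15

P(Z = 0 | obs) = 1/5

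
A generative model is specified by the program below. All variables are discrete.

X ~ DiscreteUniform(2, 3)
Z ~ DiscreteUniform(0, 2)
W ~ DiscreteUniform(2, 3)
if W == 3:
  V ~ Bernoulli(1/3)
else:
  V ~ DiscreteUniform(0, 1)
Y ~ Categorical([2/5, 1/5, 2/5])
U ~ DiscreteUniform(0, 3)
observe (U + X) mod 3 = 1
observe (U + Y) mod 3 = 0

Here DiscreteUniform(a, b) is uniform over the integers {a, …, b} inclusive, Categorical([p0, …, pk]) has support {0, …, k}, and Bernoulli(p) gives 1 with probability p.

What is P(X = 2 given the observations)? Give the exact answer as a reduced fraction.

P(X = 2 | obs) = 1/3

Enumerate traces; 24 have nonzero weight after conditioning:
  (X=2, Z=0, W=2, V=0, Y=1, U=2) weight 1/480
  (X=2, Z=0, W=2, V=1, Y=1, U=2) weight 1/480
  (X=2, Z=0, W=3, V=0, Y=1, U=2) weight 1/360
  (X=2, Z=0, W=3, V=1, Y=1, U=2) weight 1/720
  (X=2, Z=1, W=2, V=0, Y=1, U=2) weight 1/480
  (X=2, Z=1, W=2, V=1, Y=1, U=2) weight 1/480
  (X=2, Z=1, W=3, V=0, Y=1, U=2) weight 1/360
  (X=2, Z=1, W=3, V=1, Y=1, U=2) weight 1/720
  (X=3, Z=0, W=2, V=0, Y=2, U=1) weight 1/240
  … 15 more
Group by X:
  weight(X=2) = 1/40
  weight(X=3) = 1/20
Total weight = 1/40 + 1/20 = 3/40
P(X=2 | obs) = 1/40 / 3/40 = 1/3
P(X=3 | obs) = 1/20 / 3/40 = 2/3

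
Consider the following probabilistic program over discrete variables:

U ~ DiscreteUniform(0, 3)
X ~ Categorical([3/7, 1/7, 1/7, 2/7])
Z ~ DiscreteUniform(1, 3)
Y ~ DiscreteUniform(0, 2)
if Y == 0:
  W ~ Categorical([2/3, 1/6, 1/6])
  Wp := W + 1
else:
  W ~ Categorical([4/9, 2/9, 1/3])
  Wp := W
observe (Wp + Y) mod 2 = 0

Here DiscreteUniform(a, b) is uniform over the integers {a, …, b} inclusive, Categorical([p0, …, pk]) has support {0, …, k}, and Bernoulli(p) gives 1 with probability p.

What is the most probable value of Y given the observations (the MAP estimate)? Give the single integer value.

Enumerate traces; 192 have nonzero weight after conditioning:
  (U=0, X=0, Z=1, Y=0, W=1) weight 1/504
  (U=0, X=0, Z=1, Y=1, W=1) weight 1/378
  (U=0, X=0, Z=1, Y=2, W=0) weight 1/189
  (U=0, X=0, Z=1, Y=2, W=2) weight 1/252
  (U=0, X=0, Z=2, Y=0, W=1) weight 1/504
  (U=0, X=0, Z=2, Y=1, W=1) weight 1/378
  (U=0, X=0, Z=2, Y=2, W=0) weight 1/189
  (U=0, X=0, Z=2, Y=2, W=2) weight 1/252
  … 184 more
Group by Y:
  weight(Y=0) = 1/18
  weight(Y=1) = 2/27
  weight(Y=2) = 7/27
Total weight = 1/18 + 2/27 + 7/27 = 7/18
P(Y=0 | obs) = 1/18 / 7/18 = 1/7
P(Y=1 | obs) = 2/27 / 7/18 = 4/21
P(Y=2 | obs) = 7/27 / 7/18 = 2/3
argmax = 2

argmax_v P(Y = v | obs) = 2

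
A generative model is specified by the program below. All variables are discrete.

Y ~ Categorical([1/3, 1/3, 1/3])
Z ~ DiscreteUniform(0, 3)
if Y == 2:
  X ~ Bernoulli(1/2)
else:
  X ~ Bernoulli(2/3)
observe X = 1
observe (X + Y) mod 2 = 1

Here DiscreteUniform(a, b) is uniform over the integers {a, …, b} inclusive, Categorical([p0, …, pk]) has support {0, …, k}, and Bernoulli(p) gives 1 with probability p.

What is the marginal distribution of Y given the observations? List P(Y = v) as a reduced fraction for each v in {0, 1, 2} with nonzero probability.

Enumerate traces; 8 have nonzero weight after conditioning:
  (Y=0, Z=0, X=1) weight 1/18
  (Y=0, Z=1, X=1) weight 1/18
  (Y=0, Z=2, X=1) weight 1/18
  (Y=0, Z=3, X=1) weight 1/18
  (Y=2, Z=0, X=1) weight 1/24
  (Y=2, Z=1, X=1) weight 1/24
  (Y=2, Z=2, X=1) weight 1/24
  (Y=2, Z=3, X=1) weight 1/24
Group by Y:
  weight(Y=0) = 2/9
  weight(Y=2) = 1/6
Total weight = 2/9 + 1/6 = 7/18
P(Y=0 | obs) = 2/9 / 7/18 = 4/7
P(Y=2 | obs) = 1/6 / 7/18 = 3/7

P(Y=0) = 4/7, P(Y=2) = 3/7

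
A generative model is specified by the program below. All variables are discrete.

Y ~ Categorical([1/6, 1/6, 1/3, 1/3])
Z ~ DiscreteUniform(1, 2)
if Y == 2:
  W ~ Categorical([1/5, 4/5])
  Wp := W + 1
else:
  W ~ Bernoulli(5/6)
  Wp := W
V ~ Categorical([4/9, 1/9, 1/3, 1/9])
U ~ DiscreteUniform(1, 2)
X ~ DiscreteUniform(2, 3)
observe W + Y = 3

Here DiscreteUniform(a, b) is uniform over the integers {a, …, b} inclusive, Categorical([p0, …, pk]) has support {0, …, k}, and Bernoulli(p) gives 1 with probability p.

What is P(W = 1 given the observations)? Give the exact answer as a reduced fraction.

Enumerate traces; 64 have nonzero weight after conditioning:
  (Y=2, Z=1, W=1, V=0, U=1, X=2) weight 2/135
  (Y=2, Z=1, W=1, V=0, U=1, X=3) weight 2/135
  (Y=2, Z=1, W=1, V=0, U=2, X=2) weight 2/135
  (Y=2, Z=1, W=1, V=0, U=2, X=3) weight 2/135
  (Y=2, Z=1, W=1, V=1, U=1, X=2) weight 1/270
  (Y=2, Z=1, W=1, V=1, U=1, X=3) weight 1/270
  (Y=2, Z=1, W=1, V=1, U=2, X=2) weight 1/270
  (Y=2, Z=1, W=1, V=1, U=2, X=3) weight 1/270
  (Y=3, Z=1, W=0, V=0, U=1, X=2) weight 1/324
  … 55 more
Group by W:
  weight(W=0) = 1/18
  weight(W=1) = 4/15
Total weight = 1/18 + 4/15 = 29/90
P(W=0 | obs) = 1/18 / 29/90 = 5/29
P(W=1 | obs) = 4/15 / 29/90 = 24/29

P(W = 1 | obs) = 24/29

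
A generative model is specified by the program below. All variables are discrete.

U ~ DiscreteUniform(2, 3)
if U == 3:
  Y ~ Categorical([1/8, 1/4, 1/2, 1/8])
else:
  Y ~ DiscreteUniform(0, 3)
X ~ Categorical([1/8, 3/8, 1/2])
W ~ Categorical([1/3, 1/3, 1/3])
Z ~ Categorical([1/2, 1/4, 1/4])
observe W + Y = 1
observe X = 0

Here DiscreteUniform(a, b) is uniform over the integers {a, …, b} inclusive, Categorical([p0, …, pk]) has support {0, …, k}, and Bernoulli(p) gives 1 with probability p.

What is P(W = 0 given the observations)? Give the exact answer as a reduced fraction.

P(W = 0 | obs) = 4/7

Enumerate traces; 12 have nonzero weight after conditioning:
  (U=2, Y=0, X=0, W=1, Z=0) weight 1/384
  (U=2, Y=0, X=0, W=1, Z=1) weight 1/768
  (U=2, Y=0, X=0, W=1, Z=2) weight 1/768
  (U=2, Y=1, X=0, W=0, Z=0) weight 1/384
  (U=2, Y=1, X=0, W=0, Z=1) weight 1/768
  (U=2, Y=1, X=0, W=0, Z=2) weight 1/768
  (U=3, Y=0, X=0, W=1, Z=0) weight 1/768
  (U=3, Y=0, X=0, W=1, Z=1) weight 1/1536
  … 4 more
Group by W:
  weight(W=0) = 1/96
  weight(W=1) = 1/128
Total weight = 1/96 + 1/128 = 7/384
P(W=0 | obs) = 1/96 / 7/384 = 4/7
P(W=1 | obs) = 1/128 / 7/384 = 3/7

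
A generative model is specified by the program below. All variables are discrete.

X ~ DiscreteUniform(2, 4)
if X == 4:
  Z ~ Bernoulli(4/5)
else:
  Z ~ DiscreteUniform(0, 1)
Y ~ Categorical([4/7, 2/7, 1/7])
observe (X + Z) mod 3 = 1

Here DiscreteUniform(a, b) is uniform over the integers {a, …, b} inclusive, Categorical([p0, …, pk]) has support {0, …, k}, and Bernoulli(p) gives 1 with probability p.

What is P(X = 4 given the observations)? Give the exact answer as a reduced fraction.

P(X = 4 | obs) = 2/7

Enumerate traces; 6 have nonzero weight after conditioning:
  (X=3, Z=1, Y=0) weight 2/21
  (X=3, Z=1, Y=1) weight 1/21
  (X=3, Z=1, Y=2) weight 1/42
  (X=4, Z=0, Y=0) weight 4/105
  (X=4, Z=0, Y=1) weight 2/105
  (X=4, Z=0, Y=2) weight 1/105
Group by X:
  weight(X=3) = 1/6
  weight(X=4) = 1/15
Total weight = 1/6 + 1/15 = 7/30
P(X=3 | obs) = 1/6 / 7/30 = 5/7
P(X=4 | obs) = 1/15 / 7/30 = 2/7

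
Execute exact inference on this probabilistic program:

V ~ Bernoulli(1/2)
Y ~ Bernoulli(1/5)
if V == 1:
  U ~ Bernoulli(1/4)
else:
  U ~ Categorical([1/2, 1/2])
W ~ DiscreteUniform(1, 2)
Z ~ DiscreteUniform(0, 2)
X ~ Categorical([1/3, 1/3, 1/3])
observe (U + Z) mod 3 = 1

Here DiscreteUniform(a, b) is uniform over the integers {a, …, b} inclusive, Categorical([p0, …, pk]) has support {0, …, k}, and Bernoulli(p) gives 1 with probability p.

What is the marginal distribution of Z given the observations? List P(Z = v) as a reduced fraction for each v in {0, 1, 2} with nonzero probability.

Enumerate traces; 48 have nonzero weight after conditioning:
  (V=0, Y=0, U=0, W=1, Z=1, X=0) weight 1/90
  (V=0, Y=0, U=0, W=1, Z=1, X=1) weight 1/90
  (V=0, Y=0, U=0, W=1, Z=1, X=2) weight 1/90
  (V=0, Y=0, U=0, W=2, Z=1, X=0) weight 1/90
  (V=0, Y=0, U=0, W=2, Z=1, X=1) weight 1/90
  (V=0, Y=0, U=0, W=2, Z=1, X=2) weight 1/90
  (V=0, Y=0, U=1, W=1, Z=0, X=0) weight 1/90
  (V=0, Y=0, U=1, W=1, Z=0, X=1) weight 1/90
  … 40 more
Group by Z:
  weight(Z=0) = 1/8
  weight(Z=1) = 5/24
Total weight = 1/8 + 5/24 = 1/3
P(Z=0 | obs) = 1/8 / 1/3 = 3/8
P(Z=1 | obs) = 5/24 / 1/3 = 5/8

P(Z=0) = 3/8, P(Z=1) = 5/8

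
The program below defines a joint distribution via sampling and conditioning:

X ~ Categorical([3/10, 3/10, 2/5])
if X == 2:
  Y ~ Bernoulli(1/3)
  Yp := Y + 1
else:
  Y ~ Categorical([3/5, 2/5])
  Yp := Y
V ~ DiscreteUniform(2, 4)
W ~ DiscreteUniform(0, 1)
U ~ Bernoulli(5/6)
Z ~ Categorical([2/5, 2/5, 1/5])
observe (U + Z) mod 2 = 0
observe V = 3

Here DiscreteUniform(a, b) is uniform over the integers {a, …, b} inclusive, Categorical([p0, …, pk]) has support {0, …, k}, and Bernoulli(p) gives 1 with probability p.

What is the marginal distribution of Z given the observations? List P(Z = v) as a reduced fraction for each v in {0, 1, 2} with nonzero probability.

Enumerate traces; 36 have nonzero weight after conditioning:
  (X=0, Y=0, V=3, W=0, U=0, Z=0) weight 1/500
  (X=0, Y=0, V=3, W=0, U=0, Z=2) weight 1/1000
  (X=0, Y=0, V=3, W=0, U=1, Z=1) weight 1/100
  (X=0, Y=0, V=3, W=1, U=0, Z=0) weight 1/500
  (X=0, Y=0, V=3, W=1, U=0, Z=2) weight 1/1000
  (X=0, Y=0, V=3, W=1, U=1, Z=1) weight 1/100
  (X=0, Y=1, V=3, W=0, U=0, Z=0) weight 1/750
  (X=0, Y=1, V=3, W=0, U=0, Z=2) weight 1/1500
  … 28 more
Group by Z:
  weight(Z=0) = 1/45
  weight(Z=1) = 1/9
  weight(Z=2) = 1/90
Total weight = 1/45 + 1/9 + 1/90 = 13/90
P(Z=0 | obs) = 1/45 / 13/90 = 2/13
P(Z=1 | obs) = 1/9 / 13/90 = 10/13
P(Z=2 | obs) = 1/90 / 13/90 = 1/13

P(Z=0) = 2/13, P(Z=1) = 10/13, P(Z=2) = 1/13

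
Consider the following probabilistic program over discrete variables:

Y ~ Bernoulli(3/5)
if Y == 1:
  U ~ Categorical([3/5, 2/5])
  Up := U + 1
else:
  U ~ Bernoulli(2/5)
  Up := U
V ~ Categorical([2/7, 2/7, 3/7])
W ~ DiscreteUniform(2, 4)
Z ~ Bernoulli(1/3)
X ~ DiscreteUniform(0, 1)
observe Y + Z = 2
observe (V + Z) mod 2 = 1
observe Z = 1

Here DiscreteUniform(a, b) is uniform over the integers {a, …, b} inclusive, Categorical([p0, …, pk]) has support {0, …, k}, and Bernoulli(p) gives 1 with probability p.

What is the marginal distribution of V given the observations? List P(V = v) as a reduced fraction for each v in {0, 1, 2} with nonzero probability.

P(V=0) = 2/5, P(V=2) = 3/5

Enumerate traces; 24 have nonzero weight after conditioning:
  (Y=1, U=0, V=0, W=2, Z=1, X=0) weight 1/175
  (Y=1, U=0, V=0, W=2, Z=1, X=1) weight 1/175
  (Y=1, U=0, V=0, W=3, Z=1, X=0) weight 1/175
  (Y=1, U=0, V=0, W=3, Z=1, X=1) weight 1/175
  (Y=1, U=0, V=0, W=4, Z=1, X=0) weight 1/175
  (Y=1, U=0, V=0, W=4, Z=1, X=1) weight 1/175
  (Y=1, U=0, V=2, W=2, Z=1, X=0) weight 3/350
  (Y=1, U=0, V=2, W=2, Z=1, X=1) weight 3/350
  … 16 more
Group by V:
  weight(V=0) = 2/35
  weight(V=2) = 3/35
Total weight = 2/35 + 3/35 = 1/7
P(V=0 | obs) = 2/35 / 1/7 = 2/5
P(V=2 | obs) = 3/35 / 1/7 = 3/5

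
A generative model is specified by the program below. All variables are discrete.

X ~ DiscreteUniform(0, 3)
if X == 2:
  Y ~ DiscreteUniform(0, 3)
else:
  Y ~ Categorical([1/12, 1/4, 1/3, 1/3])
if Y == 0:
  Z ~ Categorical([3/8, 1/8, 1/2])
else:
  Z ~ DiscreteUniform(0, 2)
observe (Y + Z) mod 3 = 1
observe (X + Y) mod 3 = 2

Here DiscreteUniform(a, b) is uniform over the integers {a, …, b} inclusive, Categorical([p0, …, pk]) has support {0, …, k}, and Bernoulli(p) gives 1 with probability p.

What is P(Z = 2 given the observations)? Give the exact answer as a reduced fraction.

P(Z = 2 | obs) = 64/121

Enumerate traces; 5 have nonzero weight after conditioning:
  (X=0, Y=2, Z=2) weight 1/36
  (X=1, Y=1, Z=0) weight 1/48
  (X=2, Y=0, Z=1) weight 1/128
  (X=2, Y=3, Z=1) weight 1/48
  (X=3, Y=2, Z=2) weight 1/36
Group by Z:
  weight(Z=0) = 1/48
  weight(Z=1) = 11/384
  weight(Z=2) = 1/18
Total weight = 1/48 + 11/384 + 1/18 = 121/1152
P(Z=0 | obs) = 1/48 / 121/1152 = 24/121
P(Z=1 | obs) = 11/384 / 121/1152 = 3/11
P(Z=2 | obs) = 1/18 / 121/1152 = 64/121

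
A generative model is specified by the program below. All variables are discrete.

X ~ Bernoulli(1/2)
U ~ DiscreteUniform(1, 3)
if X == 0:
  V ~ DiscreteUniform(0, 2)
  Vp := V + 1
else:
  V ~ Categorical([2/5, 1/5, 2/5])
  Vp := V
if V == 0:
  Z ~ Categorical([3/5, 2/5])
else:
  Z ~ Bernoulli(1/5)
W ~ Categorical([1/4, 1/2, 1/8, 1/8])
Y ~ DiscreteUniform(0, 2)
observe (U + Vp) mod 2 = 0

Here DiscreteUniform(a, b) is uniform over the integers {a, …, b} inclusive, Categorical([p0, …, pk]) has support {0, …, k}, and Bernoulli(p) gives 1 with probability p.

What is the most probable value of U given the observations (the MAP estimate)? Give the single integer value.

Enumerate traces; 216 have nonzero weight after conditioning:
  (X=0, U=1, V=0, Z=0, W=0, Y=0) weight 1/360
  (X=0, U=1, V=0, Z=0, W=0, Y=1) weight 1/360
  (X=0, U=1, V=0, Z=0, W=0, Y=2) weight 1/360
  (X=0, U=1, V=0, Z=0, W=1, Y=0) weight 1/180
  (X=0, U=1, V=0, Z=0, W=1, Y=1) weight 1/180
  (X=0, U=1, V=0, Z=0, W=1, Y=2) weight 1/180
  (X=0, U=1, V=0, Z=0, W=2, Y=0) weight 1/720
  (X=0, U=1, V=0, Z=0, W=2, Y=1) weight 1/720
  (X=0, U=2, V=1, Z=0, W=0, Y=0) weight 1/270
  (X=0, U=3, V=0, Z=0, W=0, Y=0) weight 1/360
  … 206 more
Group by U:
  weight(U=1) = 13/90
  weight(U=2) = 17/90
  weight(U=3) = 13/90
Total weight = 13/90 + 17/90 + 13/90 = 43/90
P(U=1 | obs) = 13/90 / 43/90 = 13/43
P(U=2 | obs) = 17/90 / 43/90 = 17/43
P(U=3 | obs) = 13/90 / 43/90 = 13/43
argmax = 2

argmax_v P(U = v | obs) = 2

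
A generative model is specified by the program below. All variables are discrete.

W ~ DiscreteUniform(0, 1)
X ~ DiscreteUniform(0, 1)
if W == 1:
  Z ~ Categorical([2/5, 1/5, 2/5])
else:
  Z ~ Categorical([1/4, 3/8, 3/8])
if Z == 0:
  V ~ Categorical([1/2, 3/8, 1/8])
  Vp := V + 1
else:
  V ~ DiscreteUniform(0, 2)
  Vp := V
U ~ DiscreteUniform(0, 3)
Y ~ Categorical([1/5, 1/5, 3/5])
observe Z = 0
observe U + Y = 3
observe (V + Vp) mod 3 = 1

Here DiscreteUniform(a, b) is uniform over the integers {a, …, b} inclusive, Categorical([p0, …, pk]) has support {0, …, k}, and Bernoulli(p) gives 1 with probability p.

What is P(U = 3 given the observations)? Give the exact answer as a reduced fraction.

Enumerate traces; 12 have nonzero weight after conditioning:
  (W=0, X=0, Z=0, V=0, U=1, Y=2) weight 3/640
  (W=0, X=0, Z=0, V=0, U=2, Y=1) weight 1/640
  (W=0, X=0, Z=0, V=0, U=3, Y=0) weight 1/640
  (W=0, X=1, Z=0, V=0, U=1, Y=2) weight 3/640
  (W=0, X=1, Z=0, V=0, U=2, Y=1) weight 1/640
  (W=0, X=1, Z=0, V=0, U=3, Y=0) weight 1/640
  (W=1, X=0, Z=0, V=0, U=1, Y=2) weight 3/400
  (W=1, X=0, Z=0, V=0, U=2, Y=1) weight 1/400
  … 4 more
Group by U:
  weight(U=1) = 39/1600
  weight(U=2) = 13/1600
  weight(U=3) = 13/1600
Total weight = 39/1600 + 13/1600 + 13/1600 = 13/320
P(U=1 | obs) = 39/1600 / 13/320 = 3/5
P(U=2 | obs) = 13/1600 / 13/320 = 1/5
P(U=3 | obs) = 13/1600 / 13/320 = 1/5

P(U = 3 | obs) = 1/5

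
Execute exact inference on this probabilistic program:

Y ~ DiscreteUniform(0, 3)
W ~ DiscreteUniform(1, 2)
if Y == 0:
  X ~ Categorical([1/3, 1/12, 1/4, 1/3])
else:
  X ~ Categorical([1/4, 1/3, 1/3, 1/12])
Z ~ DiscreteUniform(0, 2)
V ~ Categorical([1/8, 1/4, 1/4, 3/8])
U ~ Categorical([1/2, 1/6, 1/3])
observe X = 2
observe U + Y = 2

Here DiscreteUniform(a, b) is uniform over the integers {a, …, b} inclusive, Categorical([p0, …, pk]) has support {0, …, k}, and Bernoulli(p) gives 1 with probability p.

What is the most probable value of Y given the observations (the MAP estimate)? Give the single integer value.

Enumerate traces; 72 have nonzero weight after conditioning:
  (Y=0, W=1, X=2, Z=0, V=0, U=2) weight 1/2304
  (Y=0, W=1, X=2, Z=0, V=1, U=2) weight 1/1152
  (Y=0, W=1, X=2, Z=0, V=2, U=2) weight 1/1152
  (Y=0, W=1, X=2, Z=0, V=3, U=2) weight 1/768
  (Y=0, W=1, X=2, Z=1, V=0, U=2) weight 1/2304
  (Y=0, W=1, X=2, Z=1, V=1, U=2) weight 1/1152
  (Y=0, W=1, X=2, Z=1, V=2, U=2) weight 1/1152
  (Y=0, W=1, X=2, Z=1, V=3, U=2) weight 1/768
  (Y=1, W=1, X=2, Z=0, V=0, U=1) weight 1/3456
  (Y=2, W=1, X=2, Z=0, V=0, U=0) weight 1/1152
  … 62 more
Group by Y:
  weight(Y=0) = 1/48
  weight(Y=1) = 1/72
  weight(Y=2) = 1/24
Total weight = 1/48 + 1/72 + 1/24 = 11/144
P(Y=0 | obs) = 1/48 / 11/144 = 3/11
P(Y=1 | obs) = 1/72 / 11/144 = 2/11
P(Y=2 | obs) = 1/24 / 11/144 = 6/11
argmax = 2

argmax_v P(Y = v | obs) = 2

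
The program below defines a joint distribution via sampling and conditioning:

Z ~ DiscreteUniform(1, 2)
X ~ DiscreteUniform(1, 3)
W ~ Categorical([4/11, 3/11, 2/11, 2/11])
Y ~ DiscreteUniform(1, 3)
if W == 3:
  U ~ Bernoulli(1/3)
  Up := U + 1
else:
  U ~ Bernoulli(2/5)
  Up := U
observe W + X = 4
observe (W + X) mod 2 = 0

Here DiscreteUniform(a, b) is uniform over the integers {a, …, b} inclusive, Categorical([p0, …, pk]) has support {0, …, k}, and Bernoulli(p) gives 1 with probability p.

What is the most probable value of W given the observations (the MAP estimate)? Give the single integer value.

argmax_v P(W = v | obs) = 1

Enumerate traces; 36 have nonzero weight after conditioning:
  (Z=1, X=1, W=3, Y=1, U=0) weight 2/297
  (Z=1, X=1, W=3, Y=1, U=1) weight 1/297
  (Z=1, X=1, W=3, Y=2, U=0) weight 2/297
  (Z=1, X=1, W=3, Y=2, U=1) weight 1/297
  (Z=1, X=1, W=3, Y=3, U=0) weight 2/297
  (Z=1, X=1, W=3, Y=3, U=1) weight 1/297
  (Z=1, X=2, W=2, Y=1, U=0) weight 1/165
  (Z=1, X=2, W=2, Y=1, U=1) weight 2/495
  (Z=1, X=3, W=1, Y=1, U=0) weight 1/110
  … 27 more
Group by W:
  weight(W=1) = 1/11
  weight(W=2) = 2/33
  weight(W=3) = 2/33
Total weight = 1/11 + 2/33 + 2/33 = 7/33
P(W=1 | obs) = 1/11 / 7/33 = 3/7
P(W=2 | obs) = 2/33 / 7/33 = 2/7
P(W=3 | obs) = 2/33 / 7/33 = 2/7
argmax = 1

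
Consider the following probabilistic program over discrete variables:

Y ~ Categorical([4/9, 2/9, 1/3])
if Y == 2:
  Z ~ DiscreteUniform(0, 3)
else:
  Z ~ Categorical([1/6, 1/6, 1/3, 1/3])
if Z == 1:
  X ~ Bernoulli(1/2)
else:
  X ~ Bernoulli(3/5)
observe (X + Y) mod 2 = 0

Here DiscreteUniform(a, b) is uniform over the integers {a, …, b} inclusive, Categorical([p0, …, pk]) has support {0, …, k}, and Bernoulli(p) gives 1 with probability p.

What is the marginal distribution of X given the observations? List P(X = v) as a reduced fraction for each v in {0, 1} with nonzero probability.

Enumerate traces; 12 have nonzero weight after conditioning:
  (Y=0, Z=0, X=0) weight 4/135
  (Y=0, Z=1, X=0) weight 1/27
  (Y=0, Z=2, X=0) weight 8/135
  (Y=0, Z=3, X=0) weight 8/135
  (Y=1, Z=0, X=1) weight 1/45
  (Y=1, Z=1, X=1) weight 1/54
  (Y=1, Z=2, X=1) weight 2/45
  (Y=1, Z=3, X=1) weight 2/45
  … 4 more
Group by X:
  weight(X=0) = 353/1080
  weight(X=1) = 7/54
Total weight = 353/1080 + 7/54 = 493/1080
P(X=0 | obs) = 353/1080 / 493/1080 = 353/493
P(X=1 | obs) = 7/54 / 493/1080 = 140/493

P(X=0) = 353/493, P(X=1) = 140/493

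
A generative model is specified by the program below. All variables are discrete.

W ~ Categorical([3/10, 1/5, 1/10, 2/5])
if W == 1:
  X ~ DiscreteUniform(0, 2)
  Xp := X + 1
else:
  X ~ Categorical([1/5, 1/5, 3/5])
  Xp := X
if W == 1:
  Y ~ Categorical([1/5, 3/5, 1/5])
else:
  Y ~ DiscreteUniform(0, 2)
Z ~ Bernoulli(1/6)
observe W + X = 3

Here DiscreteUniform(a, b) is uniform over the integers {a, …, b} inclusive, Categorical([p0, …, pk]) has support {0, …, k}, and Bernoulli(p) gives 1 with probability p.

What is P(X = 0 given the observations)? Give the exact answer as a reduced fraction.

Enumerate traces; 18 have nonzero weight after conditioning:
  (W=1, X=2, Y=0, Z=0) weight 1/90
  (W=1, X=2, Y=0, Z=1) weight 1/450
  (W=1, X=2, Y=1, Z=0) weight 1/30
  (W=1, X=2, Y=1, Z=1) weight 1/150
  (W=1, X=2, Y=2, Z=0) weight 1/90
  (W=1, X=2, Y=2, Z=1) weight 1/450
  (W=2, X=1, Y=0, Z=0) weight 1/180
  (W=2, X=1, Y=0, Z=1) weight 1/900
  (W=3, X=0, Y=0, Z=0) weight 1/45
  … 9 more
Group by X:
  weight(X=0) = 2/25
  weight(X=1) = 1/50
  weight(X=2) = 1/15
Total weight = 2/25 + 1/50 + 1/15 = 1/6
P(X=0 | obs) = 2/25 / 1/6 = 12/25
P(X=1 | obs) = 1/50 / 1/6 = 3/25
P(X=2 | obs) = 1/15 / 1/6 = 2/5

P(X = 0 | obs) = 12/25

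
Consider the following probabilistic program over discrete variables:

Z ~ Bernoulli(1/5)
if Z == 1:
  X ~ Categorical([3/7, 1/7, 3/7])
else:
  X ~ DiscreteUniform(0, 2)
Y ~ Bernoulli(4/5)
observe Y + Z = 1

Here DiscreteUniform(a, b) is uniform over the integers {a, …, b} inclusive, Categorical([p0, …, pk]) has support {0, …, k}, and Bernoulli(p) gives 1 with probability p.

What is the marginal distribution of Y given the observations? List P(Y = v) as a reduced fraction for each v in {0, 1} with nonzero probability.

P(Y=0) = 1/17, P(Y=1) = 16/17

Enumerate traces; 6 have nonzero weight after conditioning:
  (Z=0, X=0, Y=1) weight 16/75
  (Z=0, X=1, Y=1) weight 16/75
  (Z=0, X=2, Y=1) weight 16/75
  (Z=1, X=0, Y=0) weight 3/175
  (Z=1, X=1, Y=0) weight 1/175
  (Z=1, X=2, Y=0) weight 3/175
Group by Y:
  weight(Y=0) = 1/25
  weight(Y=1) = 16/25
Total weight = 1/25 + 16/25 = 17/25
P(Y=0 | obs) = 1/25 / 17/25 = 1/17
P(Y=1 | obs) = 16/25 / 17/25 = 16/17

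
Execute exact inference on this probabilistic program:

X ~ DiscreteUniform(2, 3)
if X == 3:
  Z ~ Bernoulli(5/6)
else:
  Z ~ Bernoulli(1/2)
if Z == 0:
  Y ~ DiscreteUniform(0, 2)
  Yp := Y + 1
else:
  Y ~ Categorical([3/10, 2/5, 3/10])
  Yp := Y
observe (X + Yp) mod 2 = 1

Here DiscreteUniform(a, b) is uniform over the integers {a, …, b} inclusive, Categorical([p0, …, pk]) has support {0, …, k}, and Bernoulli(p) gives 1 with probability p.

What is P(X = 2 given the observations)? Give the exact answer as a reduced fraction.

Enumerate traces; 6 have nonzero weight after conditioning:
  (X=2, Z=0, Y=0) weight 1/12
  (X=2, Z=0, Y=2) weight 1/12
  (X=2, Z=1, Y=1) weight 1/10
  (X=3, Z=0, Y=1) weight 1/36
  (X=3, Z=1, Y=0) weight 1/8
  (X=3, Z=1, Y=2) weight 1/8
Group by X:
  weight(X=2) = 4/15
  weight(X=3) = 5/18
Total weight = 4/15 + 5/18 = 49/90
P(X=2 | obs) = 4/15 / 49/90 = 24/49
P(X=3 | obs) = 5/18 / 49/90 = 25/49

P(X = 2 | obs) = 24/49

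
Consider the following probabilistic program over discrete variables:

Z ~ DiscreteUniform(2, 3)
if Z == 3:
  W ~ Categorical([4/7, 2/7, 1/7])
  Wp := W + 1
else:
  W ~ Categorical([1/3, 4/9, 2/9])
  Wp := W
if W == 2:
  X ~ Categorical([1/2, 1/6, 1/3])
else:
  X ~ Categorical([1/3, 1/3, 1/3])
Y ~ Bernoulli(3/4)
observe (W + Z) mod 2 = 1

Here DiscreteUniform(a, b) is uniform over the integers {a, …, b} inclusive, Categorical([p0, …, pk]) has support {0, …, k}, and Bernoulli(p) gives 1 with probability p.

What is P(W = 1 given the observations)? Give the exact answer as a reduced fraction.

Enumerate traces; 18 have nonzero weight after conditioning:
  (Z=2, W=1, X=0, Y=0) weight 1/54
  (Z=2, W=1, X=0, Y=1) weight 1/18
  (Z=2, W=1, X=1, Y=0) weight 1/54
  (Z=2, W=1, X=1, Y=1) weight 1/18
  (Z=2, W=1, X=2, Y=0) weight 1/54
  (Z=2, W=1, X=2, Y=1) weight 1/18
  (Z=3, W=0, X=0, Y=0) weight 1/42
  (Z=3, W=0, X=0, Y=1) weight 1/14
  (Z=3, W=2, X=0, Y=0) weight 1/112
  … 9 more
Group by W:
  weight(W=0) = 2/7
  weight(W=1) = 2/9
  weight(W=2) = 1/14
Total weight = 2/7 + 2/9 + 1/14 = 73/126
P(W=0 | obs) = 2/7 / 73/126 = 36/73
P(W=1 | obs) = 2/9 / 73/126 = 28/73
P(W=2 | obs) = 1/14 / 73/126 = 9/73

P(W = 1 | obs) = 28/73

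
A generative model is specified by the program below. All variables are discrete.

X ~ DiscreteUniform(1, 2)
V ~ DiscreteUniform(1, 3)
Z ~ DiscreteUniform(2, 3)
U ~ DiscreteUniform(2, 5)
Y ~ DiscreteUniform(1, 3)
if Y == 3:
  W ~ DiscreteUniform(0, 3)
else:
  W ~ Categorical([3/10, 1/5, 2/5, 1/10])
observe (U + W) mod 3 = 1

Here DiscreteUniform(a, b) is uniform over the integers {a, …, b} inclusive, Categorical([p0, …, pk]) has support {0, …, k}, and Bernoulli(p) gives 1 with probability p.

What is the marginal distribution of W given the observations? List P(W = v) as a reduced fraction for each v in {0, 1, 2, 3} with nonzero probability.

Enumerate traces; 180 have nonzero weight after conditioning:
  (X=1, V=1, Z=2, U=2, Y=1, W=2) weight 1/360
  (X=1, V=1, Z=2, U=2, Y=2, W=2) weight 1/360
  (X=1, V=1, Z=2, U=2, Y=3, W=2) weight 1/576
  (X=1, V=1, Z=2, U=3, Y=1, W=1) weight 1/720
  (X=1, V=1, Z=2, U=3, Y=2, W=1) weight 1/720
  (X=1, V=1, Z=2, U=3, Y=3, W=1) weight 1/576
  (X=1, V=1, Z=2, U=4, Y=1, W=0) weight 1/480
  (X=1, V=1, Z=2, U=4, Y=1, W=3) weight 1/1440
  … 172 more
Group by W:
  weight(W=0) = 17/240
  weight(W=1) = 13/240
  weight(W=2) = 7/40
  weight(W=3) = 3/80
Total weight = 17/240 + 13/240 + 7/40 + 3/80 = 27/80
P(W=0 | obs) = 17/240 / 27/80 = 17/81
P(W=1 | obs) = 13/240 / 27/80 = 13/81
P(W=2 | obs) = 7/40 / 27/80 = 14/27
P(W=3 | obs) = 3/80 / 27/80 = 1/9

P(W=0) = 17/81, P(W=1) = 13/81, P(W=2) = 14/27, P(W=3) = 1/9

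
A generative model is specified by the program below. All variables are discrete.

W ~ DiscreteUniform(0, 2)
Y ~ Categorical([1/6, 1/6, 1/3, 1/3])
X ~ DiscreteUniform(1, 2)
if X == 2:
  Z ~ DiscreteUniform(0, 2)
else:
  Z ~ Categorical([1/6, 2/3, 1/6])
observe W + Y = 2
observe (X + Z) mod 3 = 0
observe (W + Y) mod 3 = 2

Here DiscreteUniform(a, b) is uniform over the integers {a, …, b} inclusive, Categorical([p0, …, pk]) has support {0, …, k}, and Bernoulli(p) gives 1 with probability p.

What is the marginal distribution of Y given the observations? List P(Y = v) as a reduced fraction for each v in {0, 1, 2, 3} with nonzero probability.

P(Y=0) = 1/4, P(Y=1) = 1/4, P(Y=2) = 1/2

Enumerate traces; 6 have nonzero weight after conditioning:
  (W=0, Y=2, X=1, Z=2) weight 1/108
  (W=0, Y=2, X=2, Z=1) weight 1/54
  (W=1, Y=1, X=1, Z=2) weight 1/216
  (W=1, Y=1, X=2, Z=1) weight 1/108
  (W=2, Y=0, X=1, Z=2) weight 1/216
  (W=2, Y=0, X=2, Z=1) weight 1/108
Group by Y:
  weight(Y=0) = 1/72
  weight(Y=1) = 1/72
  weight(Y=2) = 1/36
Total weight = 1/72 + 1/72 + 1/36 = 1/18
P(Y=0 | obs) = 1/72 / 1/18 = 1/4
P(Y=1 | obs) = 1/72 / 1/18 = 1/4
P(Y=2 | obs) = 1/36 / 1/18 = 1/2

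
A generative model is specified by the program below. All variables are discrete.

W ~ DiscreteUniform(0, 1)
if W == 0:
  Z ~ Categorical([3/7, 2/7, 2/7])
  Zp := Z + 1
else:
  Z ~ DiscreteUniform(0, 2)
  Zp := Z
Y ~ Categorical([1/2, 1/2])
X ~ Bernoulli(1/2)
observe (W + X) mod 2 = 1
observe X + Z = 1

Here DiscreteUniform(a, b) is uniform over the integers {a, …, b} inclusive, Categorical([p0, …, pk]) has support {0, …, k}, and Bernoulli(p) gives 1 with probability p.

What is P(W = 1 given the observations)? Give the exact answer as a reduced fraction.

Enumerate traces; 4 have nonzero weight after conditioning:
  (W=0, Z=0, Y=0, X=1) weight 3/56
  (W=0, Z=0, Y=1, X=1) weight 3/56
  (W=1, Z=1, Y=0, X=0) weight 1/24
  (W=1, Z=1, Y=1, X=0) weight 1/24
Group by W:
  weight(W=0) = 3/28
  weight(W=1) = 1/12
Total weight = 3/28 + 1/12 = 4/21
P(W=0 | obs) = 3/28 / 4/21 = 9/16
P(W=1 | obs) = 1/12 / 4/21 = 7/16

P(W = 1 | obs) = 7/16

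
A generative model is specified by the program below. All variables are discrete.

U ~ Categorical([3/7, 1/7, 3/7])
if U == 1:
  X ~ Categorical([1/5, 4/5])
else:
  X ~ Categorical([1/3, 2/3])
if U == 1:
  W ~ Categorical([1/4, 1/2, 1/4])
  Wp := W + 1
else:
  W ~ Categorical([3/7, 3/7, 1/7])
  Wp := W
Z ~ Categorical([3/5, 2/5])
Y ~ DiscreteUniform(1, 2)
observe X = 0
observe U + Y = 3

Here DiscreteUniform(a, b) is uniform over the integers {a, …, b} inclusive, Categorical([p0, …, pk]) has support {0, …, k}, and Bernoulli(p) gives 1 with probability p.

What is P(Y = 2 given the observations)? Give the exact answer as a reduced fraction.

P(Y = 2 | obs) = 1/6

Enumerate traces; 12 have nonzero weight after conditioning:
  (U=1, X=0, W=0, Z=0, Y=2) weight 3/1400
  (U=1, X=0, W=0, Z=1, Y=2) weight 1/700
  (U=1, X=0, W=1, Z=0, Y=2) weight 3/700
  (U=1, X=0, W=1, Z=1, Y=2) weight 1/350
  (U=1, X=0, W=2, Z=0, Y=2) weight 3/1400
  (U=1, X=0, W=2, Z=1, Y=2) weight 1/700
  (U=2, X=0, W=0, Z=0, Y=1) weight 9/490
  (U=2, X=0, W=0, Z=1, Y=1) weight 3/245
  … 4 more
Group by Y:
  weight(Y=1) = 1/14
  weight(Y=2) = 1/70
Total weight = 1/14 + 1/70 = 3/35
P(Y=1 | obs) = 1/14 / 3/35 = 5/6
P(Y=2 | obs) = 1/70 / 3/35 = 1/6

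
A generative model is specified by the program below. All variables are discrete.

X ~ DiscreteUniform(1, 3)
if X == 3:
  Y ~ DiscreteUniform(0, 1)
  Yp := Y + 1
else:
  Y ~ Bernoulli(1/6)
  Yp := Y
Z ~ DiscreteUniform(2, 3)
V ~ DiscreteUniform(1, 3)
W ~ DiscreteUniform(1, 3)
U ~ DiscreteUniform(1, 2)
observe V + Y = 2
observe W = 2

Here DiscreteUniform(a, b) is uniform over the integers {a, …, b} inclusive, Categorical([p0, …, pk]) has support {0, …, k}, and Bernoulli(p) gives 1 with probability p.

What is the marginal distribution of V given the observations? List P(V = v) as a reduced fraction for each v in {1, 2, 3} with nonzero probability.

P(V=1) = 5/18, P(V=2) = 13/18

Enumerate traces; 24 have nonzero weight after conditioning:
  (X=1, Y=0, Z=2, V=2, W=2, U=1) weight 5/648
  (X=1, Y=0, Z=2, V=2, W=2, U=2) weight 5/648
  (X=1, Y=0, Z=3, V=2, W=2, U=1) weight 5/648
  (X=1, Y=0, Z=3, V=2, W=2, U=2) weight 5/648
  (X=1, Y=1, Z=2, V=1, W=2, U=1) weight 1/648
  (X=1, Y=1, Z=2, V=1, W=2, U=2) weight 1/648
  (X=1, Y=1, Z=3, V=1, W=2, U=1) weight 1/648
  (X=1, Y=1, Z=3, V=1, W=2, U=2) weight 1/648
  … 16 more
Group by V:
  weight(V=1) = 5/162
  weight(V=2) = 13/162
Total weight = 5/162 + 13/162 = 1/9
P(V=1 | obs) = 5/162 / 1/9 = 5/18
P(V=2 | obs) = 13/162 / 1/9 = 13/18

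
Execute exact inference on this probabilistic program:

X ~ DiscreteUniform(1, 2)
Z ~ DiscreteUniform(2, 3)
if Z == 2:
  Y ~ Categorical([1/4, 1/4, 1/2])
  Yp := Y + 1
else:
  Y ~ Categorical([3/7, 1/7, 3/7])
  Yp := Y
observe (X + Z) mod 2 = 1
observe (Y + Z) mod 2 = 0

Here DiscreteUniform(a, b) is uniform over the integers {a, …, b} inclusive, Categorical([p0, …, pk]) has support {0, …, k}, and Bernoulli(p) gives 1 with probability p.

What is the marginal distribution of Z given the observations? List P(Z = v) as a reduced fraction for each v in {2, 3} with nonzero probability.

P(Z=2) = 21/25, P(Z=3) = 4/25

Enumerate traces; 3 have nonzero weight after conditioning:
  (X=1, Z=2, Y=0) weight 1/16
  (X=1, Z=2, Y=2) weight 1/8
  (X=2, Z=3, Y=1) weight 1/28
Group by Z:
  weight(Z=2) = 3/16
  weight(Z=3) = 1/28
Total weight = 3/16 + 1/28 = 25/112
P(Z=2 | obs) = 3/16 / 25/112 = 21/25
P(Z=3 | obs) = 1/28 / 25/112 = 4/25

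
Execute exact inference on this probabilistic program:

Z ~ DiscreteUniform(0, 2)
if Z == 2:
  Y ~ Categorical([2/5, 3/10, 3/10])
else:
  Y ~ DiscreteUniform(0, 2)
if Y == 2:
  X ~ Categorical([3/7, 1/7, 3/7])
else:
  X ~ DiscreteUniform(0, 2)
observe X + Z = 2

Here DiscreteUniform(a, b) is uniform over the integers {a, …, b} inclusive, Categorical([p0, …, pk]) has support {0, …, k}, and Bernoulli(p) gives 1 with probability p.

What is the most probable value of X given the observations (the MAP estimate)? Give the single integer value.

argmax_v P(X = v | obs) = 2

Enumerate traces; 9 have nonzero weight after conditioning:
  (Z=0, Y=0, X=2) weight 1/27
  (Z=0, Y=1, X=2) weight 1/27
  (Z=0, Y=2, X=2) weight 1/21
  (Z=1, Y=0, X=1) weight 1/27
  (Z=1, Y=1, X=1) weight 1/27
  (Z=1, Y=2, X=1) weight 1/63
  (Z=2, Y=0, X=0) weight 2/45
  (Z=2, Y=1, X=0) weight 1/30
  … 1 more
Group by X:
  weight(X=0) = 38/315
  weight(X=1) = 17/189
  weight(X=2) = 23/189
Total weight = 38/315 + 17/189 + 23/189 = 314/945
P(X=0 | obs) = 38/315 / 314/945 = 57/157
P(X=1 | obs) = 17/189 / 314/945 = 85/314
P(X=2 | obs) = 23/189 / 314/945 = 115/314
argmax = 2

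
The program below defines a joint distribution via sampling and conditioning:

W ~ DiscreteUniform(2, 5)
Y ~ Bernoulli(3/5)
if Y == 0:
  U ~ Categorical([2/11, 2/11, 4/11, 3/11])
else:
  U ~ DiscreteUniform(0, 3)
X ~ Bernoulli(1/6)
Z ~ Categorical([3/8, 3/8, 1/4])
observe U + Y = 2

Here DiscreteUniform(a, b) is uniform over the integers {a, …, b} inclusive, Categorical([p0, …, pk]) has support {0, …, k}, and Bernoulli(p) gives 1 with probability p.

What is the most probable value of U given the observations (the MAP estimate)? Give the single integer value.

argmax_v P(U = v | obs) = 1

Enumerate traces; 48 have nonzero weight after conditioning:
  (W=2, Y=0, U=2, X=0, Z=0) weight 1/88
  (W=2, Y=0, U=2, X=0, Z=1) weight 1/88
  (W=2, Y=0, U=2, X=0, Z=2) weight 1/132
  (W=2, Y=0, U=2, X=1, Z=0) weight 1/440
  (W=2, Y=0, U=2, X=1, Z=1) weight 1/440
  (W=2, Y=0, U=2, X=1, Z=2) weight 1/660
  (W=2, Y=1, U=1, X=0, Z=0) weight 3/256
  (W=2, Y=1, U=1, X=0, Z=1) weight 3/256
  … 40 more
Group by U:
  weight(U=1) = 3/20
  weight(U=2) = 8/55
Total weight = 3/20 + 8/55 = 13/44
P(U=1 | obs) = 3/20 / 13/44 = 33/65
P(U=2 | obs) = 8/55 / 13/44 = 32/65
argmax = 1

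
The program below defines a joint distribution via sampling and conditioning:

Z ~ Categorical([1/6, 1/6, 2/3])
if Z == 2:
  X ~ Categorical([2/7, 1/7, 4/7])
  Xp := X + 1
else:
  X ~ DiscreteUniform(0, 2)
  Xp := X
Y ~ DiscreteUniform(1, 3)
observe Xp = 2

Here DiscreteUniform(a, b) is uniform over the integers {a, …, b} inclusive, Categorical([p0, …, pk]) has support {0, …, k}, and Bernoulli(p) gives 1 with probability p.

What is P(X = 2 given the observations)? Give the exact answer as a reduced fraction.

P(X = 2 | obs) = 7/13

Enumerate traces; 9 have nonzero weight after conditioning:
  (Z=0, X=2, Y=1) weight 1/54
  (Z=0, X=2, Y=2) weight 1/54
  (Z=0, X=2, Y=3) weight 1/54
  (Z=1, X=2, Y=1) weight 1/54
  (Z=1, X=2, Y=2) weight 1/54
  (Z=1, X=2, Y=3) weight 1/54
  (Z=2, X=1, Y=1) weight 2/63
  (Z=2, X=1, Y=2) weight 2/63
  … 1 more
Group by X:
  weight(X=1) = 2/21
  weight(X=2) = 1/9
Total weight = 2/21 + 1/9 = 13/63
P(X=1 | obs) = 2/21 / 13/63 = 6/13
P(X=2 | obs) = 1/9 / 13/63 = 7/13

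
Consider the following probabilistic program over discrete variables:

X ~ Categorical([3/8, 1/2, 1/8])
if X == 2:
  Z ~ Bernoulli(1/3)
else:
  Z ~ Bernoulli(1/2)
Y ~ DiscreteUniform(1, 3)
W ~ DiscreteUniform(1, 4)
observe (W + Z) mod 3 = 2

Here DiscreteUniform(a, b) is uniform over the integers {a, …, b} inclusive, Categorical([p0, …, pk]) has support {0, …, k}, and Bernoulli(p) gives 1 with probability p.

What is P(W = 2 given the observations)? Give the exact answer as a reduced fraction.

P(W = 2 | obs) = 25/71

Enumerate traces; 27 have nonzero weight after conditioning:
  (X=0, Z=0, Y=1, W=2) weight 1/64
  (X=0, Z=0, Y=2, W=2) weight 1/64
  (X=0, Z=0, Y=3, W=2) weight 1/64
  (X=0, Z=1, Y=1, W=1) weight 1/64
  (X=0, Z=1, Y=1, W=4) weight 1/64
  (X=0, Z=1, Y=2, W=1) weight 1/64
  (X=0, Z=1, Y=2, W=4) weight 1/64
  (X=0, Z=1, Y=3, W=1) weight 1/64
  … 19 more
Group by W:
  weight(W=1) = 23/192
  weight(W=2) = 25/192
  weight(W=4) = 23/192
Total weight = 23/192 + 25/192 + 23/192 = 71/192
P(W=1 | obs) = 23/192 / 71/192 = 23/71
P(W=2 | obs) = 25/192 / 71/192 = 25/71
P(W=4 | obs) = 23/192 / 71/192 = 23/71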